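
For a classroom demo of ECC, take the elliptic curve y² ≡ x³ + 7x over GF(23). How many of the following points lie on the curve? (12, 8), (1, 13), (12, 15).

(12, 8): 8² ≡ 18, rhs ≡ 18 → on.
(1, 13): 13² ≡ 8, rhs ≡ 8 → on.
(12, 15): 15² ≡ 18, rhs ≡ 18 → on.

3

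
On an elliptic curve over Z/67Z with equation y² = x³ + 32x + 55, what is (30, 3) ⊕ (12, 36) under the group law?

(30, 3) + (12, 36). λ = (36 - 3)/(12 - 30) ≡ 33/49 mod 67. 49⁻¹ ≡ 26 (mod 67), so λ ≡ 54.
  x = λ² - 30 - 12 = 2916 - 42 ≡ 60; y = λ·(30 - 60) - 3 ≡ 52. → (60, 52)

(60, 52)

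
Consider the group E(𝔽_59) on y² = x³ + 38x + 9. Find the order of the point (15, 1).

2P: tangent at (15, 1): λ = (3·15² + 38)/(2·1) ≡ 5/2. 2⁻¹ ≡ 30 (mod 59), so λ ≡ 5·30 ≡ 32.
  x = λ² - 15 - 15 = 1024 - 30 ≡ 50; y = λ·(15 - 50) - 1 ≡ 0. → (50, 0)
3P: (50, 0) + (15, 1). λ = (1 - 0)/(15 - 50) ≡ 1/24 mod 59. 24⁻¹ ≡ 32 (mod 59) since 24·32 = 768 ≡ 1, so λ ≡ 32.
  x = λ² - 50 - 15 = 1024 - 65 ≡ 15; y = λ·(50 - 15) - 0 ≡ 58. → (15, 58)
4P: (15, 58) + (15, 1): same x and y₁ ≡ -y₂, so the sum is ∞.
4P = ∞, so the order is 4.

4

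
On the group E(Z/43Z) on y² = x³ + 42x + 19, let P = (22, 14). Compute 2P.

(24, 39)

tangent at (22, 14): λ = (3·22² + 42)/(2·14) ≡ 32/28. 28⁻¹ ≡ 20 (mod 43) since 28·20 = 560 ≡ 1, so λ ≡ 32·20 ≡ 38.
  x = λ² - 22 - 22 = 1444 - 44 ≡ 24; y = λ·(22 - 24) - 14 ≡ 39. → (24, 39)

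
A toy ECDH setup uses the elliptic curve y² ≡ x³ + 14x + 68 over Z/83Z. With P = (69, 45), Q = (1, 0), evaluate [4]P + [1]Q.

First 4P:
Double-and-add on 4 = (100)₂. Start with P = (69, 45) for the leading 1-bit.
double: tangent at (69, 45): λ = (3·69² + 14)/(2·45) ≡ 21/7. 7⁻¹ ≡ 12 (mod 83) since 7·12 = 84 ≡ 1, so λ ≡ 21·12 ≡ 3.
  x = λ² - 69 - 69 = 9 - 138 ≡ 37; y = λ·(69 - 37) - 45 ≡ 51. → (37, 51)
double: tangent at (37, 51): λ = (3·37² + 14)/(2·51) ≡ 54/19. 19⁻¹ ≡ 35 (mod 83), so λ ≡ 54·35 ≡ 64.
  x = λ² - 37 - 37 = 4096 - 74 ≡ 38; y = λ·(37 - 38) - 51 ≡ 51. → (38, 51)
4P = (38, 51).
Finally 4P + Q:
(38, 51) + (1, 0). λ = (0 - 51)/(1 - 38) ≡ 32/46 mod 83. 46⁻¹ ≡ 74 (mod 83) since 46·74 = 3404 ≡ 1, so λ ≡ 44.
  x = λ² - 38 - 1 = 1936 - 39 ≡ 71; y = λ·(38 - 71) - 51 ≡ 74. → (71, 74)

(71, 74)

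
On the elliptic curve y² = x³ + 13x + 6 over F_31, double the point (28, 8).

tangent at (28, 8): λ = (3·28² + 13)/(2·8) ≡ 9/16. 16⁻¹ ≡ 2 (mod 31) since 16·2 = 32 ≡ 1, so λ ≡ 9·2 ≡ 18.
  x = λ² - 28 - 28 = 324 - 56 ≡ 20; y = λ·(28 - 20) - 8 ≡ 12. → (20, 12)

(20, 12)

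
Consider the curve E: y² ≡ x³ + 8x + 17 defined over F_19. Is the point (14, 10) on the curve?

no

y² = 10² ≡ 5; x³ + 8x + 17 = 2873 ≡ 4 (mod 19). 5 ≠ 4.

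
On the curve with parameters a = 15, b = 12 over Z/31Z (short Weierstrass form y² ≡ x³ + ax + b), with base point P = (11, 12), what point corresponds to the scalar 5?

Repeated addition: build up to 5P.
2P: tangent at (11, 12): λ = (3·11² + 15)/(2·12) ≡ 6/24. 24⁻¹ ≡ 22 (mod 31) since 24·22 = 528 ≡ 1, so λ ≡ 6·22 ≡ 8.
  x = λ² - 11 - 11 = 64 - 22 ≡ 11; y = λ·(11 - 11) - 12 ≡ 19. → (11, 19)
3P: (11, 19) + (11, 12): same x and y₁ ≡ -y₂, so the sum is ∞.
4P: ∞ + (11, 12) = (11, 12) (identity).
5P: tangent at (11, 12): λ = (3·11² + 15)/(2·12) ≡ 6/24. 24⁻¹ ≡ 22 (mod 31), so λ ≡ 6·22 ≡ 8.
  x = λ² - 11 - 11 = 64 - 22 ≡ 11; y = λ·(11 - 11) - 12 ≡ 19. → (11, 19)

(11, 19)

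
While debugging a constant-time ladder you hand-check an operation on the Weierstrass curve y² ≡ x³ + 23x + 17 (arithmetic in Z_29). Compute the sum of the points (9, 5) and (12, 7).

(9, 5) + (12, 7). λ = (7 - 5)/(12 - 9) ≡ 2/3 mod 29. 3⁻¹ ≡ 10 (mod 29), so λ ≡ 20.
  x = λ² - 9 - 12 = 400 - 21 ≡ 2; y = λ·(9 - 2) - 5 ≡ 19. → (2, 19)

(2, 19)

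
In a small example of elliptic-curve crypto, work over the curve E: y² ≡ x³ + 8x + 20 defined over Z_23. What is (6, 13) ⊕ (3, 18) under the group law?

(4, 22)

(6, 13) + (3, 18). λ = (18 - 13)/(3 - 6) ≡ 5/20 mod 23. 20⁻¹ ≡ 15 (mod 23) since 20·15 = 300 ≡ 1, so λ ≡ 6.
  x = λ² - 6 - 3 = 36 - 9 ≡ 4; y = λ·(6 - 4) - 13 ≡ 22. → (4, 22)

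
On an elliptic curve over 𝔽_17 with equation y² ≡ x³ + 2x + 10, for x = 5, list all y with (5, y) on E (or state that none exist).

3, 14

x³ + 2x + 10 = 145 ≡ 9 (mod 17).
Square roots of 9 mod 17: 3 and 14 (since 3² = 9 ≡ 9).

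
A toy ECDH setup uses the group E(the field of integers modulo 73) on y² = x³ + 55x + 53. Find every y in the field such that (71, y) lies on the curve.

9, 64

x³ + 55x + 53 = 361869 ≡ 8 (mod 73).
Square roots of 8 mod 73: 9 and 64 (since 9² = 81 ≡ 8).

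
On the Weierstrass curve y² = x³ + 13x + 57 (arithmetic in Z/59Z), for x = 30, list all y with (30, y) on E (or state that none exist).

x³ + 13x + 57 = 27447 ≡ 12 (mod 59).
Square roots of 12 mod 59: 22 and 37 (since 22² = 484 ≡ 12).

22, 37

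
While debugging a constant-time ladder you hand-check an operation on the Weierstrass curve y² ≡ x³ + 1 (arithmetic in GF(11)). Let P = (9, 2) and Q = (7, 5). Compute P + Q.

(0, 1)

(9, 2) + (7, 5). λ = (5 - 2)/(7 - 9) ≡ 3/9 mod 11. 9⁻¹ ≡ 5 (mod 11), so λ ≡ 4.
  x = λ² - 9 - 7 = 16 - 16 ≡ 0; y = λ·(9 - 0) - 2 ≡ 1. → (0, 1)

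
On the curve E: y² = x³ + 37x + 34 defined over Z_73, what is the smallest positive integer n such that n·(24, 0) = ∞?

2

2P: (24, 0) + (24, 0): same x and y₁ ≡ -y₂, so the sum is ∞.
2P = ∞, so the order is 2.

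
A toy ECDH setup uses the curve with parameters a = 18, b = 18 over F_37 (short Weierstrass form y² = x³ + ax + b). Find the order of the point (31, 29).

2P: tangent at (31, 29): λ = (3·31² + 18)/(2·29) ≡ 15/21. 21⁻¹ ≡ 30 (mod 37), so λ ≡ 15·30 ≡ 6.
  x = λ² - 31 - 31 = 36 - 62 ≡ 11; y = λ·(31 - 11) - 29 ≡ 17. → (11, 17)
3P: (11, 17) + (31, 29). λ = (29 - 17)/(31 - 11) ≡ 12/20 mod 37. 20⁻¹ ≡ 13 (mod 37), so λ ≡ 8.
  x = λ² - 11 - 31 = 64 - 42 ≡ 22; y = λ·(11 - 22) - 17 ≡ 6. → (22, 6)
4P: (22, 6) + (31, 29). λ = (29 - 6)/(31 - 22) ≡ 23/9 mod 37. 9⁻¹ ≡ 33 (mod 37) since 9·33 = 297 ≡ 1, so λ ≡ 19.
  x = λ² - 22 - 31 = 361 - 53 ≡ 12; y = λ·(22 - 12) - 6 ≡ 36. → (12, 36)
5P: (12, 36) + (31, 29). λ = (29 - 36)/(31 - 12) ≡ 30/19 mod 37. 19⁻¹ ≡ 2 (mod 37), so λ ≡ 23.
  x = λ² - 12 - 31 = 529 - 43 ≡ 5; y = λ·(12 - 5) - 36 ≡ 14. → (5, 14)
6P: (5, 14) + (31, 29). λ = (29 - 14)/(31 - 5) ≡ 15/26 mod 37. 26⁻¹ ≡ 10 (mod 37) since 26·10 = 260 ≡ 1, so λ ≡ 2.
  x = λ² - 5 - 31 = 4 - 36 ≡ 5; y = λ·(5 - 5) - 14 ≡ 23. → (5, 23)
7P: (5, 23) + (31, 29). λ = (29 - 23)/(31 - 5) ≡ 6/26 mod 37. 26⁻¹ ≡ 10 (mod 37) since 26·10 = 260 ≡ 1, so λ ≡ 23.
  x = λ² - 5 - 31 = 529 - 36 ≡ 12; y = λ·(5 - 12) - 23 ≡ 1. → (12, 1)
8P: (12, 1) + (31, 29). λ = (29 - 1)/(31 - 12) ≡ 28/19 mod 37. 19⁻¹ ≡ 2 (mod 37) since 19·2 = 38 ≡ 1, so λ ≡ 19.
  x = λ² - 12 - 31 = 361 - 43 ≡ 22; y = λ·(12 - 22) - 1 ≡ 31. → (22, 31)
9P: (22, 31) + (31, 29). λ = (29 - 31)/(31 - 22) ≡ 35/9 mod 37. 9⁻¹ ≡ 33 (mod 37), so λ ≡ 8.
  x = λ² - 22 - 31 = 64 - 53 ≡ 11; y = λ·(22 - 11) - 31 ≡ 20. → (11, 20)
10P: (11, 20) + (31, 29). λ = (29 - 20)/(31 - 11) ≡ 9/20 mod 37. 20⁻¹ ≡ 13 (mod 37), so λ ≡ 6.
  x = λ² - 11 - 31 = 36 - 42 ≡ 31; y = λ·(11 - 31) - 20 ≡ 8. → (31, 8)
11P: (31, 8) + (31, 29): same x and y₁ ≡ -y₂, so the sum is the point at infinity.
11P = the point at infinity, so the order is 11.

11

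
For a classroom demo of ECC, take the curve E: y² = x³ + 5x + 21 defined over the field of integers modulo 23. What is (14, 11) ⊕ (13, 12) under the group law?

(14, 11) + (13, 12). λ = (12 - 11)/(13 - 14) ≡ 1/22 mod 23. 22⁻¹ ≡ 22 (mod 23), so λ ≡ 22.
  x = λ² - 14 - 13 = 484 - 27 ≡ 20; y = λ·(14 - 20) - 11 ≡ 18. → (20, 18)

(20, 18)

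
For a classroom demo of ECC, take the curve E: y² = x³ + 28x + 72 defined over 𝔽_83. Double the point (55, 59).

tangent at (55, 59): λ = (3·55² + 28)/(2·59) ≡ 56/35. 35⁻¹ ≡ 19 (mod 83) since 35·19 = 665 ≡ 1, so λ ≡ 56·19 ≡ 68.
  x = λ² - 55 - 55 = 4624 - 110 ≡ 32; y = λ·(55 - 32) - 59 ≡ 11. → (32, 11)

(32, 11)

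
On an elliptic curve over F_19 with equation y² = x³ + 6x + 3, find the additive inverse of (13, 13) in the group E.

(13, 6)

-(13, 13) = (13, -13 mod 19) = (13, 6).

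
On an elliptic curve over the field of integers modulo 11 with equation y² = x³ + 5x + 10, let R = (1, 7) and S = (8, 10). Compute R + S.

(1, 7) + (8, 10). λ = (10 - 7)/(8 - 1) ≡ 3/7 mod 11. 7⁻¹ ≡ 8 (mod 11), so λ ≡ 2.
  x = λ² - 1 - 8 = 4 - 9 ≡ 6; y = λ·(1 - 6) - 7 ≡ 5. → (6, 5)

(6, 5)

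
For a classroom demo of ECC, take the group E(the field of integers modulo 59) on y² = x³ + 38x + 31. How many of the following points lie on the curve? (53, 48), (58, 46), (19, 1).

(53, 48): 48² ≡ 3, rhs ≡ 0 → off.
(58, 46): 46² ≡ 51, rhs ≡ 51 → on.
(19, 1): 1² ≡ 1, rhs ≡ 1 → on.

2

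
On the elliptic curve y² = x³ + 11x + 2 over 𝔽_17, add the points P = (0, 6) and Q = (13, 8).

(0, 11)

(0, 6) + (13, 8). λ = (8 - 6)/(13 - 0) ≡ 2/13 mod 17. 13⁻¹ ≡ 4 (mod 17), so λ ≡ 8.
  x = λ² - 0 - 13 = 64 - 13 ≡ 0; y = λ·(0 - 0) - 6 ≡ 11. → (0, 11)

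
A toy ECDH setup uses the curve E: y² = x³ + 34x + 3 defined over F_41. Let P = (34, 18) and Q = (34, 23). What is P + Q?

O

The two points share x = 34 and their y-coordinates satisfy 18 + 23 ≡ 0 (mod 41), so they are inverses. Their sum is O.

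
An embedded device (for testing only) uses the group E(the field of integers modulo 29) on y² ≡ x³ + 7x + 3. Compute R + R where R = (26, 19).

(26, 10)

tangent at (26, 19): λ = (3·26² + 7)/(2·19) ≡ 5/9. 9⁻¹ ≡ 13 (mod 29), so λ ≡ 5·13 ≡ 7.
  x = λ² - 26 - 26 = 49 - 52 ≡ 26; y = λ·(26 - 26) - 19 ≡ 10. → (26, 10)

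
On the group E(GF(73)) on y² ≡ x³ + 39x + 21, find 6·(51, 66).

(27, 5)

Write P = (51, 66).
Double-and-add on 6 = (110)₂. Start with P = (51, 66) for the leading 1-bit.
double: tangent at (51, 66): λ = (3·51² + 39)/(2·66) ≡ 31/59. 59⁻¹ ≡ 26 (mod 73), so λ ≡ 31·26 ≡ 3.
  x = λ² - 51 - 51 = 9 - 102 ≡ 53; y = λ·(51 - 53) - 66 ≡ 1. → (53, 1)
add P: (53, 1) + (51, 66). λ = (66 - 1)/(51 - 53) ≡ 65/71 mod 73. 71⁻¹ ≡ 36 (mod 73), so λ ≡ 4.
  x = λ² - 53 - 51 = 16 - 104 ≡ 58; y = λ·(53 - 58) - 1 ≡ 52. → (58, 52)
double: tangent at (58, 52): λ = (3·58² + 39)/(2·52) ≡ 57/31. 31⁻¹ ≡ 33 (mod 73), so λ ≡ 57·33 ≡ 56.
  x = λ² - 58 - 58 = 3136 - 116 ≡ 27; y = λ·(58 - 27) - 52 ≡ 5. → (27, 5)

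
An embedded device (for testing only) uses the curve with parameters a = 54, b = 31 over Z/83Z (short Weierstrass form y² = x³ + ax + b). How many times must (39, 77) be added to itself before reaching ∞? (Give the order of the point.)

10

2P: tangent at (39, 77): λ = (3·39² + 54)/(2·77) ≡ 52/71. 71⁻¹ ≡ 76 (mod 83) since 71·76 = 5396 ≡ 1, so λ ≡ 52·76 ≡ 51.
  x = λ² - 39 - 39 = 2601 - 78 ≡ 33; y = λ·(39 - 33) - 77 ≡ 63. → (33, 63)
3P: (33, 63) + (39, 77). λ = (77 - 63)/(39 - 33) ≡ 14/6 mod 83. 6⁻¹ ≡ 14 (mod 83), so λ ≡ 30.
  x = λ² - 33 - 39 = 900 - 72 ≡ 81; y = λ·(33 - 81) - 63 ≡ 74. → (81, 74)
4P: (81, 74) + (39, 77). λ = (77 - 74)/(39 - 81) ≡ 3/41 mod 83. 41⁻¹ ≡ 81 (mod 83), so λ ≡ 77.
  x = λ² - 81 - 39 = 5929 - 120 ≡ 82; y = λ·(81 - 82) - 74 ≡ 15. → (82, 15)
5P: (82, 15) + (39, 77). λ = (77 - 15)/(39 - 82) ≡ 62/40 mod 83. 40⁻¹ ≡ 27 (mod 83), so λ ≡ 14.
  x = λ² - 82 - 39 = 196 - 121 ≡ 75; y = λ·(82 - 75) - 15 ≡ 0. → (75, 0)
6P: (75, 0) + (39, 77). λ = (77 - 0)/(39 - 75) ≡ 77/47 mod 83. 47⁻¹ ≡ 53 (mod 83), so λ ≡ 14.
  x = λ² - 75 - 39 = 196 - 114 ≡ 82; y = λ·(75 - 82) - 0 ≡ 68. → (82, 68)
7P: (82, 68) + (39, 77). λ = (77 - 68)/(39 - 82) ≡ 9/40 mod 83. 40⁻¹ ≡ 27 (mod 83), so λ ≡ 77.
  x = λ² - 82 - 39 = 5929 - 121 ≡ 81; y = λ·(82 - 81) - 68 ≡ 9. → (81, 9)
8P: (81, 9) + (39, 77). λ = (77 - 9)/(39 - 81) ≡ 68/41 mod 83. 41⁻¹ ≡ 81 (mod 83), so λ ≡ 30.
  x = λ² - 81 - 39 = 900 - 120 ≡ 33; y = λ·(81 - 33) - 9 ≡ 20. → (33, 20)
9P: (33, 20) + (39, 77). λ = (77 - 20)/(39 - 33) ≡ 57/6 mod 83. 6⁻¹ ≡ 14 (mod 83), so λ ≡ 51.
  x = λ² - 33 - 39 = 2601 - 72 ≡ 39; y = λ·(33 - 39) - 20 ≡ 6. → (39, 6)
10P: (39, 6) + (39, 77): same x and y₁ ≡ -y₂, so the sum is ∞.
10P = ∞, so the order is 10.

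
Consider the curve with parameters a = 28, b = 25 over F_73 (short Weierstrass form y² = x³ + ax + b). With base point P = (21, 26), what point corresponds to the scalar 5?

(31, 30)

Double-and-add on 5 = (101)₂. Start with P = (21, 26) for the leading 1-bit.
double: tangent at (21, 26): λ = (3·21² + 28)/(2·26) ≡ 37/52. 52⁻¹ ≡ 66 (mod 73), so λ ≡ 37·66 ≡ 33.
  x = λ² - 21 - 21 = 1089 - 42 ≡ 25; y = λ·(21 - 25) - 26 ≡ 61. → (25, 61)
double: tangent at (25, 61): λ = (3·25² + 28)/(2·61) ≡ 5/49. 49⁻¹ ≡ 3 (mod 73) since 49·3 = 147 ≡ 1, so λ ≡ 5·3 ≡ 15.
  x = λ² - 25 - 25 = 225 - 50 ≡ 29; y = λ·(25 - 29) - 61 ≡ 25. → (29, 25)
add P: (29, 25) + (21, 26). λ = (26 - 25)/(21 - 29) ≡ 1/65 mod 73. 65⁻¹ ≡ 9 (mod 73), so λ ≡ 9.
  x = λ² - 29 - 21 = 81 - 50 ≡ 31; y = λ·(29 - 31) - 25 ≡ 30. → (31, 30)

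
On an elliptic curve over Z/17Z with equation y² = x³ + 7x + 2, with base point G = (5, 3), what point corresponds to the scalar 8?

(8, 3)

Repeated addition: build up to 8G.
2G: tangent at (5, 3): λ = (3·5² + 7)/(2·3) ≡ 14/6. 6⁻¹ ≡ 3 (mod 17), so λ ≡ 14·3 ≡ 8.
  x = λ² - 5 - 5 = 64 - 10 ≡ 3; y = λ·(5 - 3) - 3 ≡ 13. → (3, 13)
3G: (3, 13) + (5, 3). λ = (3 - 13)/(5 - 3) ≡ 7/2 mod 17. 2⁻¹ ≡ 9 (mod 17), so λ ≡ 12.
  x = λ² - 3 - 5 = 144 - 8 ≡ 0; y = λ·(3 - 0) - 13 ≡ 6. → (0, 6)
4G: (0, 6) + (5, 3). λ = (3 - 6)/(5 - 0) ≡ 14/5 mod 17. 5⁻¹ ≡ 7 (mod 17), so λ ≡ 13.
  x = λ² - 0 - 5 = 169 - 5 ≡ 11; y = λ·(0 - 11) - 6 ≡ 4. → (11, 4)
5G: (11, 4) + (5, 3). λ = (3 - 4)/(5 - 11) ≡ 16/11 mod 17. 11⁻¹ ≡ 14 (mod 17), so λ ≡ 3.
  x = λ² - 11 - 5 = 9 - 16 ≡ 10; y = λ·(11 - 10) - 4 ≡ 16. → (10, 16)
6G: (10, 16) + (5, 3). λ = (3 - 16)/(5 - 10) ≡ 4/12 mod 17. 12⁻¹ ≡ 10 (mod 17), so λ ≡ 6.
  x = λ² - 10 - 5 = 36 - 15 ≡ 4; y = λ·(10 - 4) - 16 ≡ 3. → (4, 3)
7G: (4, 3) + (5, 3). λ = (3 - 3)/(5 - 4) ≡ 0/1 mod 17. 1⁻¹ ≡ 1 (mod 17), so λ ≡ 0.
  x = λ² - 4 - 5 = 0 - 9 ≡ 8; y = λ·(4 - 8) - 3 ≡ 14. → (8, 14)
8G: (8, 14) + (5, 3). λ = (3 - 14)/(5 - 8) ≡ 6/14 mod 17. 14⁻¹ ≡ 11 (mod 17), so λ ≡ 15.
  x = λ² - 8 - 5 = 225 - 13 ≡ 8; y = λ·(8 - 8) - 14 ≡ 3. → (8, 3)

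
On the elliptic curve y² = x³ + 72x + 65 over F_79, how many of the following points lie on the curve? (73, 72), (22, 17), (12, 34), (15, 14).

3

(73, 72): 72² ≡ 49, rhs ≡ 49 → on.
(22, 17): 17² ≡ 52, rhs ≡ 52 → on.
(12, 34): 34² ≡ 50, rhs ≡ 50 → on.
(15, 14): 14² ≡ 38, rhs ≡ 17 → off.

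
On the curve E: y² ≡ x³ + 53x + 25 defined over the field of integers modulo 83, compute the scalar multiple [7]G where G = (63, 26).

Double-and-add on 7 = (111)₂. Start with G = (63, 26) for the leading 1-bit.
double: tangent at (63, 26): λ = (3·63² + 53)/(2·26) ≡ 8/52. 52⁻¹ ≡ 8 (mod 83), so λ ≡ 8·8 ≡ 64.
  x = λ² - 63 - 63 = 4096 - 126 ≡ 69; y = λ·(63 - 69) - 26 ≡ 5. → (69, 5)
add G: (69, 5) + (63, 26). λ = (26 - 5)/(63 - 69) ≡ 21/77 mod 83. 77⁻¹ ≡ 69 (mod 83), so λ ≡ 38.
  x = λ² - 69 - 63 = 1444 - 132 ≡ 67; y = λ·(69 - 67) - 5 ≡ 71. → (67, 71)
double: tangent at (67, 71): λ = (3·67² + 53)/(2·71) ≡ 74/59. 59⁻¹ ≡ 38 (mod 83), so λ ≡ 74·38 ≡ 73.
  x = λ² - 67 - 67 = 5329 - 134 ≡ 49; y = λ·(67 - 49) - 71 ≡ 81. → (49, 81)
add G: (49, 81) + (63, 26). λ = (26 - 81)/(63 - 49) ≡ 28/14 mod 83. 14⁻¹ ≡ 6 (mod 83), so λ ≡ 2.
  x = λ² - 49 - 63 = 4 - 112 ≡ 58; y = λ·(49 - 58) - 81 ≡ 67. → (58, 67)

(58, 67)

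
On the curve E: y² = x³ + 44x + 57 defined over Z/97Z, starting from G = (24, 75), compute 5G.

Double-and-add on 5 = (101)₂. Start with G = (24, 75) for the leading 1-bit.
double: tangent at (24, 75): λ = (3·24² + 44)/(2·75) ≡ 26/53. 53⁻¹ ≡ 11 (mod 97) since 53·11 = 583 ≡ 1, so λ ≡ 26·11 ≡ 92.
  x = λ² - 24 - 24 = 8464 - 48 ≡ 74; y = λ·(24 - 74) - 75 ≡ 78. → (74, 78)
double: tangent at (74, 78): λ = (3·74² + 44)/(2·78) ≡ 79/59. 59⁻¹ ≡ 74 (mod 97), so λ ≡ 79·74 ≡ 26.
  x = λ² - 74 - 74 = 676 - 148 ≡ 43; y = λ·(74 - 43) - 78 ≡ 49. → (43, 49)
add G: (43, 49) + (24, 75). λ = (75 - 49)/(24 - 43) ≡ 26/78 mod 97. 78⁻¹ ≡ 51 (mod 97) since 78·51 = 3978 ≡ 1, so λ ≡ 65.
  x = λ² - 43 - 24 = 4225 - 67 ≡ 84; y = λ·(43 - 84) - 49 ≡ 2. → (84, 2)

(84, 2)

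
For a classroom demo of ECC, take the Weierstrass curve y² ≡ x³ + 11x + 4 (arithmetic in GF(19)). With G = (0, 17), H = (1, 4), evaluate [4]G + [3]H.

First 4G:
Repeated addition: build up to 4G.
2G: tangent at (0, 17): λ = (3·0² + 11)/(2·17) ≡ 11/15. 15⁻¹ ≡ 14 (mod 19) since 15·14 = 210 ≡ 1, so λ ≡ 11·14 ≡ 2.
  x = λ² - 0 - 0 = 4 - 0 ≡ 4; y = λ·(0 - 4) - 17 ≡ 13. → (4, 13)
3G: (4, 13) + (0, 17). λ = (17 - 13)/(0 - 4) ≡ 4/15 mod 19. 15⁻¹ ≡ 14 (mod 19), so λ ≡ 18.
  x = λ² - 4 - 0 = 324 - 4 ≡ 16; y = λ·(4 - 16) - 13 ≡ 18. → (16, 18)
4G: (16, 18) + (0, 17). λ = (17 - 18)/(0 - 16) ≡ 18/3 mod 19. 3⁻¹ ≡ 13 (mod 19), so λ ≡ 6.
  x = λ² - 16 - 0 = 36 - 16 ≡ 1; y = λ·(16 - 1) - 18 ≡ 15. → (1, 15)
4G = (1, 15).
Next 3H:
Repeated addition: build up to 3H.
2H: tangent at (1, 4): λ = (3·1² + 11)/(2·4) ≡ 14/8. 8⁻¹ ≡ 12 (mod 19) since 8·12 = 96 ≡ 1, so λ ≡ 14·12 ≡ 16.
  x = λ² - 1 - 1 = 256 - 2 ≡ 7; y = λ·(1 - 7) - 4 ≡ 14. → (7, 14)
3H: (7, 14) + (1, 4). λ = (4 - 14)/(1 - 7) ≡ 9/13 mod 19. 13⁻¹ ≡ 3 (mod 19), so λ ≡ 8.
  x = λ² - 7 - 1 = 64 - 8 ≡ 18; y = λ·(7 - 18) - 14 ≡ 12. → (18, 12)
3H = (18, 12).
Finally 4G + 3H:
(1, 15) + (18, 12). λ = (12 - 15)/(18 - 1) ≡ 16/17 mod 19. 17⁻¹ ≡ 9 (mod 19) since 17·9 = 153 ≡ 1, so λ ≡ 11.
  x = λ² - 1 - 18 = 121 - 19 ≡ 7; y = λ·(1 - 7) - 15 ≡ 14. → (7, 14)

(7, 14)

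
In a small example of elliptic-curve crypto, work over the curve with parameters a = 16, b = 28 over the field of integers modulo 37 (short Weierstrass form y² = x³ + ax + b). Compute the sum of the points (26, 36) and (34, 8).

(26, 36) + (34, 8). λ = (8 - 36)/(34 - 26) ≡ 9/8 mod 37. 8⁻¹ ≡ 14 (mod 37), so λ ≡ 15.
  x = λ² - 26 - 34 = 225 - 60 ≡ 17; y = λ·(26 - 17) - 36 ≡ 25. → (17, 25)

(17, 25)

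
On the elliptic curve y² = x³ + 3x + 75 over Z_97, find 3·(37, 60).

Write G = (37, 60).
Repeated addition: build up to 3G.
2G: tangent at (37, 60): λ = (3·37² + 3)/(2·60) ≡ 36/23. 23⁻¹ ≡ 38 (mod 97) since 23·38 = 874 ≡ 1, so λ ≡ 36·38 ≡ 10.
  x = λ² - 37 - 37 = 100 - 74 ≡ 26; y = λ·(37 - 26) - 60 ≡ 50. → (26, 50)
3G: (26, 50) + (37, 60). λ = (60 - 50)/(37 - 26) ≡ 10/11 mod 97. 11⁻¹ ≡ 53 (mod 97), so λ ≡ 45.
  x = λ² - 26 - 37 = 2025 - 63 ≡ 22; y = λ·(26 - 22) - 50 ≡ 33. → (22, 33)

(22, 33)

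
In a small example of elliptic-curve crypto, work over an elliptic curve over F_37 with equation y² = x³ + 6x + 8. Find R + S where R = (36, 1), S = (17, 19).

(36, 1) + (17, 19). λ = (19 - 1)/(17 - 36) ≡ 18/18 mod 37. 18⁻¹ ≡ 35 (mod 37), so λ ≡ 1.
  x = λ² - 36 - 17 = 1 - 53 ≡ 22; y = λ·(36 - 22) - 1 ≡ 13. → (22, 13)

(22, 13)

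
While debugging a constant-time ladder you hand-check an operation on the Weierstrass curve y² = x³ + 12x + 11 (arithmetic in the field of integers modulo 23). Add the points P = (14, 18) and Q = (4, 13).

(14, 18) + (4, 13). λ = (13 - 18)/(4 - 14) ≡ 18/13 mod 23. 13⁻¹ ≡ 16 (mod 23), so λ ≡ 12.
  x = λ² - 14 - 4 = 144 - 18 ≡ 11; y = λ·(14 - 11) - 18 ≡ 18. → (11, 18)

(11, 18)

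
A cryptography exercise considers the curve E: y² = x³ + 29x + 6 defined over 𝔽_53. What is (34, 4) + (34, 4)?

(14, 20)

tangent at (34, 4): λ = (3·34² + 29)/(2·4) ≡ 52/8. 8⁻¹ ≡ 20 (mod 53), so λ ≡ 52·20 ≡ 33.
  x = λ² - 34 - 34 = 1089 - 68 ≡ 14; y = λ·(34 - 14) - 4 ≡ 20. → (14, 20)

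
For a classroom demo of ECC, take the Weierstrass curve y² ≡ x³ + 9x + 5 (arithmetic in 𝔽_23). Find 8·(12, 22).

Write P = (12, 22).
Double-and-add on 8 = (1000)₂. Start with P = (12, 22) for the leading 1-bit.
double: tangent at (12, 22): λ = (3·12² + 9)/(2·22) ≡ 4/21. 21⁻¹ ≡ 11 (mod 23) since 21·11 = 231 ≡ 1, so λ ≡ 4·11 ≡ 21.
  x = λ² - 12 - 12 = 441 - 24 ≡ 3; y = λ·(12 - 3) - 22 ≡ 6. → (3, 6)
double: tangent at (3, 6): λ = (3·3² + 9)/(2·6) ≡ 13/12. 12⁻¹ ≡ 2 (mod 23) since 12·2 = 24 ≡ 1, so λ ≡ 13·2 ≡ 3.
  x = λ² - 3 - 3 = 9 - 6 ≡ 3; y = λ·(3 - 3) - 6 ≡ 17. → (3, 17)
double: tangent at (3, 17): λ = (3·3² + 9)/(2·17) ≡ 13/11. 11⁻¹ ≡ 21 (mod 23) since 11·21 = 231 ≡ 1, so λ ≡ 13·21 ≡ 20.
  x = λ² - 3 - 3 = 400 - 6 ≡ 3; y = λ·(3 - 3) - 17 ≡ 6. → (3, 6)

(3, 6)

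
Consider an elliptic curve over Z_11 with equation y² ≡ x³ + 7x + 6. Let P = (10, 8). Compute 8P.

O

Double-and-add on 8 = (1000)₂. Start with P = (10, 8) for the leading 1-bit.
double: tangent at (10, 8): λ = (3·10² + 7)/(2·8) ≡ 10/5. 5⁻¹ ≡ 9 (mod 11), so λ ≡ 10·9 ≡ 2.
  x = λ² - 10 - 10 = 4 - 20 ≡ 6; y = λ·(10 - 6) - 8 ≡ 0. → (6, 0)
double: (6, 0) + (6, 0): same x and y₁ ≡ -y₂, so the sum is ∞.
double: ∞ + ∞ = ∞ (identity).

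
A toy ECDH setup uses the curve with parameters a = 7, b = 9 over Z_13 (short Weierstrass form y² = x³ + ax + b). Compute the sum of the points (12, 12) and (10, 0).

(1, 2)

(12, 12) + (10, 0). λ = (0 - 12)/(10 - 12) ≡ 1/11 mod 13. 11⁻¹ ≡ 6 (mod 13), so λ ≡ 6.
  x = λ² - 12 - 10 = 36 - 22 ≡ 1; y = λ·(12 - 1) - 12 ≡ 2. → (1, 2)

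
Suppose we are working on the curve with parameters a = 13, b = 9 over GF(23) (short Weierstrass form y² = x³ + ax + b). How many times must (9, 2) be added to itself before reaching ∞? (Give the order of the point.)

2P: tangent at (9, 2): λ = (3·9² + 13)/(2·2) ≡ 3/4. 4⁻¹ ≡ 6 (mod 23), so λ ≡ 3·6 ≡ 18.
  x = λ² - 9 - 9 = 324 - 18 ≡ 7; y = λ·(9 - 7) - 2 ≡ 11. → (7, 11)
3P: (7, 11) + (9, 2). λ = (2 - 11)/(9 - 7) ≡ 14/2 mod 23. 2⁻¹ ≡ 12 (mod 23) since 2·12 = 24 ≡ 1, so λ ≡ 7.
  x = λ² - 7 - 9 = 49 - 16 ≡ 10; y = λ·(7 - 10) - 11 ≡ 14. → (10, 14)
4P: (10, 14) + (9, 2). λ = (2 - 14)/(9 - 10) ≡ 11/22 mod 23. 22⁻¹ ≡ 22 (mod 23), so λ ≡ 12.
  x = λ² - 10 - 9 = 144 - 19 ≡ 10; y = λ·(10 - 10) - 14 ≡ 9. → (10, 9)
5P: (10, 9) + (9, 2). λ = (2 - 9)/(9 - 10) ≡ 16/22 mod 23. 22⁻¹ ≡ 22 (mod 23) since 22·22 = 484 ≡ 1, so λ ≡ 7.
  x = λ² - 10 - 9 = 49 - 19 ≡ 7; y = λ·(10 - 7) - 9 ≡ 12. → (7, 12)
6P: (7, 12) + (9, 2). λ = (2 - 12)/(9 - 7) ≡ 13/2 mod 23. 2⁻¹ ≡ 12 (mod 23), so λ ≡ 18.
  x = λ² - 7 - 9 = 324 - 16 ≡ 9; y = λ·(7 - 9) - 12 ≡ 21. → (9, 21)
7P: (9, 21) + (9, 2): same x and y₁ ≡ -y₂, so the sum is ∞.
7P = ∞, so the order is 7.

7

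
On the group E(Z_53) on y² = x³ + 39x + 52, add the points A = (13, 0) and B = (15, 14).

(21, 50)

(13, 0) + (15, 14). λ = (14 - 0)/(15 - 13) ≡ 14/2 mod 53. 2⁻¹ ≡ 27 (mod 53), so λ ≡ 7.
  x = λ² - 13 - 15 = 49 - 28 ≡ 21; y = λ·(13 - 21) - 0 ≡ 50. → (21, 50)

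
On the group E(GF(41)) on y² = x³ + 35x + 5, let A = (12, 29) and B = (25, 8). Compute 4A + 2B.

First 4A:
Double-and-add on 4 = (100)₂. Start with A = (12, 29) for the leading 1-bit.
double: tangent at (12, 29): λ = (3·12² + 35)/(2·29) ≡ 16/17. 17⁻¹ ≡ 29 (mod 41), so λ ≡ 16·29 ≡ 13.
  x = λ² - 12 - 12 = 169 - 24 ≡ 22; y = λ·(12 - 22) - 29 ≡ 5. → (22, 5)
double: tangent at (22, 5): λ = (3·22² + 35)/(2·5) ≡ 11/10. 10⁻¹ ≡ 37 (mod 41) since 10·37 = 370 ≡ 1, so λ ≡ 11·37 ≡ 38.
  x = λ² - 22 - 22 = 1444 - 44 ≡ 6; y = λ·(22 - 6) - 5 ≡ 29. → (6, 29)
4A = (6, 29).
Next 2B:
Repeated addition: build up to 2B.
2B: tangent at (25, 8): λ = (3·25² + 35)/(2·8) ≡ 24/16. 16⁻¹ ≡ 18 (mod 41) since 16·18 = 288 ≡ 1, so λ ≡ 24·18 ≡ 22.
  x = λ² - 25 - 25 = 484 - 50 ≡ 24; y = λ·(25 - 24) - 8 ≡ 14. → (24, 14)
2B = (24, 14).
Finally 4A + 2B:
(6, 29) + (24, 14). λ = (14 - 29)/(24 - 6) ≡ 26/18 mod 41. 18⁻¹ ≡ 16 (mod 41), so λ ≡ 6.
  x = λ² - 6 - 24 = 36 - 30 ≡ 6; y = λ·(6 - 6) - 29 ≡ 12. → (6, 12)

(6, 12)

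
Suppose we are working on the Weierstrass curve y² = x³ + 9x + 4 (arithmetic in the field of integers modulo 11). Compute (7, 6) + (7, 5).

O

The two points share x = 7 and their y-coordinates satisfy 6 + 5 ≡ 0 (mod 11), so they are inverses. Their sum is ∞.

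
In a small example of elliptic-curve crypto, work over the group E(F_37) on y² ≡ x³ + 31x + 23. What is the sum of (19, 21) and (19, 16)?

The two points share x = 19 and their y-coordinates satisfy 21 + 16 ≡ 0 (mod 37), so they are inverses. Their sum is O.

O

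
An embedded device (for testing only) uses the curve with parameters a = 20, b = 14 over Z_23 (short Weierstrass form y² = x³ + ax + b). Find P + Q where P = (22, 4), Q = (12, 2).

(1, 14)

(22, 4) + (12, 2). λ = (2 - 4)/(12 - 22) ≡ 21/13 mod 23. 13⁻¹ ≡ 16 (mod 23) since 13·16 = 208 ≡ 1, so λ ≡ 14.
  x = λ² - 22 - 12 = 196 - 34 ≡ 1; y = λ·(22 - 1) - 4 ≡ 14. → (1, 14)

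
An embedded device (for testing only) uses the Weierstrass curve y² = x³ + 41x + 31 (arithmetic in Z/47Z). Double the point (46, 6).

(5, 19)

tangent at (46, 6): λ = (3·46² + 41)/(2·6) ≡ 44/12. 12⁻¹ ≡ 4 (mod 47) since 12·4 = 48 ≡ 1, so λ ≡ 44·4 ≡ 35.
  x = λ² - 46 - 46 = 1225 - 92 ≡ 5; y = λ·(46 - 5) - 6 ≡ 19. → (5, 19)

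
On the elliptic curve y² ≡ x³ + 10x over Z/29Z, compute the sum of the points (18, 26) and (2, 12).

(18, 26) + (2, 12). λ = (12 - 26)/(2 - 18) ≡ 15/13 mod 29. 13⁻¹ ≡ 9 (mod 29), so λ ≡ 19.
  x = λ² - 18 - 2 = 361 - 20 ≡ 22; y = λ·(18 - 22) - 26 ≡ 14. → (22, 14)

(22, 14)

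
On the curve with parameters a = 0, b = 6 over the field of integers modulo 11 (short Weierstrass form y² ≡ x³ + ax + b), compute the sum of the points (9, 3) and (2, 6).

(4, 9)

(9, 3) + (2, 6). λ = (6 - 3)/(2 - 9) ≡ 3/4 mod 11. 4⁻¹ ≡ 3 (mod 11) since 4·3 = 12 ≡ 1, so λ ≡ 9.
  x = λ² - 9 - 2 = 81 - 11 ≡ 4; y = λ·(9 - 4) - 3 ≡ 9. → (4, 9)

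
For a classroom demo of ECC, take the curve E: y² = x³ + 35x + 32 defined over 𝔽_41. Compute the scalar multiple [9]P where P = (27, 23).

Double-and-add on 9 = (1001)₂. Start with P = (27, 23) for the leading 1-bit.
double: tangent at (27, 23): λ = (3·27² + 35)/(2·23) ≡ 8/5. 5⁻¹ ≡ 33 (mod 41), so λ ≡ 8·33 ≡ 18.
  x = λ² - 27 - 27 = 324 - 54 ≡ 24; y = λ·(27 - 24) - 23 ≡ 31. → (24, 31)
double: tangent at (24, 31): λ = (3·24² + 35)/(2·31) ≡ 0/21. 21⁻¹ ≡ 2 (mod 41), so λ ≡ 0·2 ≡ 0.
  x = λ² - 24 - 24 = 0 - 48 ≡ 34; y = λ·(24 - 34) - 31 ≡ 10. → (34, 10)
double: tangent at (34, 10): λ = (3·34² + 35)/(2·10) ≡ 18/20. 20⁻¹ ≡ 39 (mod 41) since 20·39 = 780 ≡ 1, so λ ≡ 18·39 ≡ 5.
  x = λ² - 34 - 34 = 25 - 68 ≡ 39; y = λ·(34 - 39) - 10 ≡ 6. → (39, 6)
add P: (39, 6) + (27, 23). λ = (23 - 6)/(27 - 39) ≡ 17/29 mod 41. 29⁻¹ ≡ 17 (mod 41), so λ ≡ 2.
  x = λ² - 39 - 27 = 4 - 66 ≡ 20; y = λ·(39 - 20) - 6 ≡ 32. → (20, 32)

(20, 32)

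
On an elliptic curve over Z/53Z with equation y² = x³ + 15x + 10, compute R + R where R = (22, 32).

(0, 40)

tangent at (22, 32): λ = (3·22² + 15)/(2·32) ≡ 36/11. 11⁻¹ ≡ 29 (mod 53), so λ ≡ 36·29 ≡ 37.
  x = λ² - 22 - 22 = 1369 - 44 ≡ 0; y = λ·(22 - 0) - 32 ≡ 40. → (0, 40)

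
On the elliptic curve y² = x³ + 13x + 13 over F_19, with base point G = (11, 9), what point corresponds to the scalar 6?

(15, 12)

Repeated addition: build up to 6G.
2G: tangent at (11, 9): λ = (3·11² + 13)/(2·9) ≡ 15/18. 18⁻¹ ≡ 18 (mod 19) since 18·18 = 324 ≡ 1, so λ ≡ 15·18 ≡ 4.
  x = λ² - 11 - 11 = 16 - 22 ≡ 13; y = λ·(11 - 13) - 9 ≡ 2. → (13, 2)
3G: (13, 2) + (11, 9). λ = (9 - 2)/(11 - 13) ≡ 7/17 mod 19. 17⁻¹ ≡ 9 (mod 19), so λ ≡ 6.
  x = λ² - 13 - 11 = 36 - 24 ≡ 12; y = λ·(13 - 12) - 2 ≡ 4. → (12, 4)
4G: (12, 4) + (11, 9). λ = (9 - 4)/(11 - 12) ≡ 5/18 mod 19. 18⁻¹ ≡ 18 (mod 19), so λ ≡ 14.
  x = λ² - 12 - 11 = 196 - 23 ≡ 2; y = λ·(12 - 2) - 4 ≡ 3. → (2, 3)
5G: (2, 3) + (11, 9). λ = (9 - 3)/(11 - 2) ≡ 6/9 mod 19. 9⁻¹ ≡ 17 (mod 19) since 9·17 = 153 ≡ 1, so λ ≡ 7.
  x = λ² - 2 - 11 = 49 - 13 ≡ 17; y = λ·(2 - 17) - 3 ≡ 6. → (17, 6)
6G: (17, 6) + (11, 9). λ = (9 - 6)/(11 - 17) ≡ 3/13 mod 19. 13⁻¹ ≡ 3 (mod 19), so λ ≡ 9.
  x = λ² - 17 - 11 = 81 - 28 ≡ 15; y = λ·(17 - 15) - 6 ≡ 12. → (15, 12)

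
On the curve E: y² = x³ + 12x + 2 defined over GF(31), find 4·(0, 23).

Write G = (0, 23).
Repeated addition: build up to 4G.
2G: tangent at (0, 23): λ = (3·0² + 12)/(2·23) ≡ 12/15. 15⁻¹ ≡ 29 (mod 31), so λ ≡ 12·29 ≡ 7.
  x = λ² - 0 - 0 = 49 - 0 ≡ 18; y = λ·(0 - 18) - 23 ≡ 6. → (18, 6)
3G: (18, 6) + (0, 23). λ = (23 - 6)/(0 - 18) ≡ 17/13 mod 31. 13⁻¹ ≡ 12 (mod 31) since 13·12 = 156 ≡ 1, so λ ≡ 18.
  x = λ² - 18 - 0 = 324 - 18 ≡ 27; y = λ·(18 - 27) - 6 ≡ 18. → (27, 18)
4G: (27, 18) + (0, 23). λ = (23 - 18)/(0 - 27) ≡ 5/4 mod 31. 4⁻¹ ≡ 8 (mod 31) since 4·8 = 32 ≡ 1, so λ ≡ 9.
  x = λ² - 27 - 0 = 81 - 27 ≡ 23; y = λ·(27 - 23) - 18 ≡ 18. → (23, 18)

(23, 18)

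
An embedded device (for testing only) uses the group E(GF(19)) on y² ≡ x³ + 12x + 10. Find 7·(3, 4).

(2, 17)

Write Q = (3, 4).
Double-and-add on 7 = (111)₂. Start with Q = (3, 4) for the leading 1-bit.
double: tangent at (3, 4): λ = (3·3² + 12)/(2·4) ≡ 1/8. 8⁻¹ ≡ 12 (mod 19), so λ ≡ 1·12 ≡ 12.
  x = λ² - 3 - 3 = 144 - 6 ≡ 5; y = λ·(3 - 5) - 4 ≡ 10. → (5, 10)
add Q: (5, 10) + (3, 4). λ = (4 - 10)/(3 - 5) ≡ 13/17 mod 19. 17⁻¹ ≡ 9 (mod 19) since 17·9 = 153 ≡ 1, so λ ≡ 3.
  x = λ² - 5 - 3 = 9 - 8 ≡ 1; y = λ·(5 - 1) - 10 ≡ 2. → (1, 2)
double: tangent at (1, 2): λ = (3·1² + 12)/(2·2) ≡ 15/4. 4⁻¹ ≡ 5 (mod 19), so λ ≡ 15·5 ≡ 18.
  x = λ² - 1 - 1 = 324 - 2 ≡ 18; y = λ·(1 - 18) - 2 ≡ 15. → (18, 15)
add Q: (18, 15) + (3, 4). λ = (4 - 15)/(3 - 18) ≡ 8/4 mod 19. 4⁻¹ ≡ 5 (mod 19) since 4·5 = 20 ≡ 1, so λ ≡ 2.
  x = λ² - 18 - 3 = 4 - 21 ≡ 2; y = λ·(18 - 2) - 15 ≡ 17. → (2, 17)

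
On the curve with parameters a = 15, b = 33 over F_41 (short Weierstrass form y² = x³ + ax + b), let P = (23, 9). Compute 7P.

(9, 35)

Double-and-add on 7 = (111)₂. Start with P = (23, 9) for the leading 1-bit.
double: tangent at (23, 9): λ = (3·23² + 15)/(2·9) ≡ 3/18. 18⁻¹ ≡ 16 (mod 41) since 18·16 = 288 ≡ 1, so λ ≡ 3·16 ≡ 7.
  x = λ² - 23 - 23 = 49 - 46 ≡ 3; y = λ·(23 - 3) - 9 ≡ 8. → (3, 8)
add P: (3, 8) + (23, 9). λ = (9 - 8)/(23 - 3) ≡ 1/20 mod 41. 20⁻¹ ≡ 39 (mod 41), so λ ≡ 39.
  x = λ² - 3 - 23 = 1521 - 26 ≡ 19; y = λ·(3 - 19) - 8 ≡ 24. → (19, 24)
double: tangent at (19, 24): λ = (3·19² + 15)/(2·24) ≡ 32/7. 7⁻¹ ≡ 6 (mod 41), so λ ≡ 32·6 ≡ 28.
  x = λ² - 19 - 19 = 784 - 38 ≡ 8; y = λ·(19 - 8) - 24 ≡ 38. → (8, 38)
add P: (8, 38) + (23, 9). λ = (9 - 38)/(23 - 8) ≡ 12/15 mod 41. 15⁻¹ ≡ 11 (mod 41) since 15·11 = 165 ≡ 1, so λ ≡ 9.
  x = λ² - 8 - 23 = 81 - 31 ≡ 9; y = λ·(8 - 9) - 38 ≡ 35. → (9, 35)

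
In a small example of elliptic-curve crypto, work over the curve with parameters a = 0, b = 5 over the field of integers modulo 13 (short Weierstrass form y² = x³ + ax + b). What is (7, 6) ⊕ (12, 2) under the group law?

(7, 6) + (12, 2). λ = (2 - 6)/(12 - 7) ≡ 9/5 mod 13. 5⁻¹ ≡ 8 (mod 13), so λ ≡ 7.
  x = λ² - 7 - 12 = 49 - 19 ≡ 4; y = λ·(7 - 4) - 6 ≡ 2. → (4, 2)

(4, 2)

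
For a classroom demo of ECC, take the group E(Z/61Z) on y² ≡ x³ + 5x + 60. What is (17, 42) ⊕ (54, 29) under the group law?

(55, 34)

(17, 42) + (54, 29). λ = (29 - 42)/(54 - 17) ≡ 48/37 mod 61. 37⁻¹ ≡ 33 (mod 61), so λ ≡ 59.
  x = λ² - 17 - 54 = 3481 - 71 ≡ 55; y = λ·(17 - 55) - 42 ≡ 34. → (55, 34)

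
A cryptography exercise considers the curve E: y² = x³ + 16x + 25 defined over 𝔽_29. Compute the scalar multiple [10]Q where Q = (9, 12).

Double-and-add on 10 = (1010)₂. Start with Q = (9, 12) for the leading 1-bit.
double: tangent at (9, 12): λ = (3·9² + 16)/(2·12) ≡ 27/24. 24⁻¹ ≡ 23 (mod 29) since 24·23 = 552 ≡ 1, so λ ≡ 27·23 ≡ 12.
  x = λ² - 9 - 9 = 144 - 18 ≡ 10; y = λ·(9 - 10) - 12 ≡ 5. → (10, 5)
double: tangent at (10, 5): λ = (3·10² + 16)/(2·5) ≡ 26/10. 10⁻¹ ≡ 3 (mod 29), so λ ≡ 26·3 ≡ 20.
  x = λ² - 10 - 10 = 400 - 20 ≡ 3; y = λ·(10 - 3) - 5 ≡ 19. → (3, 19)
add Q: (3, 19) + (9, 12). λ = (12 - 19)/(9 - 3) ≡ 22/6 mod 29. 6⁻¹ ≡ 5 (mod 29), so λ ≡ 23.
  x = λ² - 3 - 9 = 529 - 12 ≡ 24; y = λ·(3 - 24) - 19 ≡ 20. → (24, 20)
double: tangent at (24, 20): λ = (3·24² + 16)/(2·20) ≡ 4/11. 11⁻¹ ≡ 8 (mod 29) since 11·8 = 88 ≡ 1, so λ ≡ 4·8 ≡ 3.
  x = λ² - 24 - 24 = 9 - 48 ≡ 19; y = λ·(24 - 19) - 20 ≡ 24. → (19, 24)

(19, 24)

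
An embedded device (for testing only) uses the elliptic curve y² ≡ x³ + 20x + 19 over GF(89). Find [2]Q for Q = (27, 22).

(85, 26)

tangent at (27, 22): λ = (3·27² + 20)/(2·22) ≡ 71/44. 44⁻¹ ≡ 87 (mod 89), so λ ≡ 71·87 ≡ 36.
  x = λ² - 27 - 27 = 1296 - 54 ≡ 85; y = λ·(27 - 85) - 22 ≡ 26. → (85, 26)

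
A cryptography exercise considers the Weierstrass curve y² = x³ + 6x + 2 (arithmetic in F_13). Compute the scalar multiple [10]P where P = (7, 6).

Repeated addition: build up to 10P.
2P: tangent at (7, 6): λ = (3·7² + 6)/(2·6) ≡ 10/12. 12⁻¹ ≡ 12 (mod 13) since 12·12 = 144 ≡ 1, so λ ≡ 10·12 ≡ 3.
  x = λ² - 7 - 7 = 9 - 14 ≡ 8; y = λ·(7 - 8) - 6 ≡ 4. → (8, 4)
3P: (8, 4) + (7, 6). λ = (6 - 4)/(7 - 8) ≡ 2/12 mod 13. 12⁻¹ ≡ 12 (mod 13) since 12·12 = 144 ≡ 1, so λ ≡ 11.
  x = λ² - 8 - 7 = 121 - 15 ≡ 2; y = λ·(8 - 2) - 4 ≡ 10. → (2, 10)
4P: (2, 10) + (7, 6). λ = (6 - 10)/(7 - 2) ≡ 9/5 mod 13. 5⁻¹ ≡ 8 (mod 13), so λ ≡ 7.
  x = λ² - 2 - 7 = 49 - 9 ≡ 1; y = λ·(2 - 1) - 10 ≡ 10. → (1, 10)
5P: (1, 10) + (7, 6). λ = (6 - 10)/(7 - 1) ≡ 9/6 mod 13. 6⁻¹ ≡ 11 (mod 13) since 6·11 = 66 ≡ 1, so λ ≡ 8.
  x = λ² - 1 - 7 = 64 - 8 ≡ 4; y = λ·(1 - 4) - 10 ≡ 5. → (4, 5)
6P: (4, 5) + (7, 6). λ = (6 - 5)/(7 - 4) ≡ 1/3 mod 13. 3⁻¹ ≡ 9 (mod 13) since 3·9 = 27 ≡ 1, so λ ≡ 9.
  x = λ² - 4 - 7 = 81 - 11 ≡ 5; y = λ·(4 - 5) - 5 ≡ 12. → (5, 12)
7P: (5, 12) + (7, 6). λ = (6 - 12)/(7 - 5) ≡ 7/2 mod 13. 2⁻¹ ≡ 7 (mod 13), so λ ≡ 10.
  x = λ² - 5 - 7 = 100 - 12 ≡ 10; y = λ·(5 - 10) - 12 ≡ 3. → (10, 3)
8P: (10, 3) + (7, 6). λ = (6 - 3)/(7 - 10) ≡ 3/10 mod 13. 10⁻¹ ≡ 4 (mod 13), so λ ≡ 12.
  x = λ² - 10 - 7 = 144 - 17 ≡ 10; y = λ·(10 - 10) - 3 ≡ 10. → (10, 10)
9P: (10, 10) + (7, 6). λ = (6 - 10)/(7 - 10) ≡ 9/10 mod 13. 10⁻¹ ≡ 4 (mod 13) since 10·4 = 40 ≡ 1, so λ ≡ 10.
  x = λ² - 10 - 7 = 100 - 17 ≡ 5; y = λ·(10 - 5) - 10 ≡ 1. → (5, 1)
10P: (5, 1) + (7, 6). λ = (6 - 1)/(7 - 5) ≡ 5/2 mod 13. 2⁻¹ ≡ 7 (mod 13), so λ ≡ 9.
  x = λ² - 5 - 7 = 81 - 12 ≡ 4; y = λ·(5 - 4) - 1 ≡ 8. → (4, 8)

(4, 8)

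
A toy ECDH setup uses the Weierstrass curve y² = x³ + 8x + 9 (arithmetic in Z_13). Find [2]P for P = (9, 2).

tangent at (9, 2): λ = (3·9² + 8)/(2·2) ≡ 4/4. 4⁻¹ ≡ 10 (mod 13) since 4·10 = 40 ≡ 1, so λ ≡ 4·10 ≡ 1.
  x = λ² - 9 - 9 = 1 - 18 ≡ 9; y = λ·(9 - 9) - 2 ≡ 11. → (9, 11)

(9, 11)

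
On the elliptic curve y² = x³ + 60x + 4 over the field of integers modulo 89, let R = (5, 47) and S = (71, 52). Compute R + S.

(8, 62)

(5, 47) + (71, 52). λ = (52 - 47)/(71 - 5) ≡ 5/66 mod 89. 66⁻¹ ≡ 58 (mod 89), so λ ≡ 23.
  x = λ² - 5 - 71 = 529 - 76 ≡ 8; y = λ·(5 - 8) - 47 ≡ 62. → (8, 62)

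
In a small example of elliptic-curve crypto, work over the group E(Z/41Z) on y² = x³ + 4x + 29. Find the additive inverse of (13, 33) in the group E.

(13, 8)

-(13, 33) = (13, -33 mod 41) = (13, 8).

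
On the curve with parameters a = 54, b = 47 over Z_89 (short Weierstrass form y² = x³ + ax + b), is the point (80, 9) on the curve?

no

y² = 9² ≡ 81; x³ + 54x + 47 = 516367 ≡ 78 (mod 89). 81 ≠ 78.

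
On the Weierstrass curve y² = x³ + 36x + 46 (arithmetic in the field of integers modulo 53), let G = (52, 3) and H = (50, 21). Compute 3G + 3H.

First 3G:
Repeated addition: build up to 3G.
2G: tangent at (52, 3): λ = (3·52² + 36)/(2·3) ≡ 39/6. 6⁻¹ ≡ 9 (mod 53), so λ ≡ 39·9 ≡ 33.
  x = λ² - 52 - 52 = 1089 - 104 ≡ 31; y = λ·(52 - 31) - 3 ≡ 1. → (31, 1)
3G: (31, 1) + (52, 3). λ = (3 - 1)/(52 - 31) ≡ 2/21 mod 53. 21⁻¹ ≡ 48 (mod 53), so λ ≡ 43.
  x = λ² - 31 - 52 = 1849 - 83 ≡ 17; y = λ·(31 - 17) - 1 ≡ 18. → (17, 18)
3G = (17, 18).
Next 3H:
Repeated addition: build up to 3H.
2H: tangent at (50, 21): λ = (3·50² + 36)/(2·21) ≡ 10/42. 42⁻¹ ≡ 24 (mod 53) since 42·24 = 1008 ≡ 1, so λ ≡ 10·24 ≡ 28.
  x = λ² - 50 - 50 = 784 - 100 ≡ 48; y = λ·(50 - 48) - 21 ≡ 35. → (48, 35)
3H: (48, 35) + (50, 21). λ = (21 - 35)/(50 - 48) ≡ 39/2 mod 53. 2⁻¹ ≡ 27 (mod 53) since 2·27 = 54 ≡ 1, so λ ≡ 46.
  x = λ² - 48 - 50 = 2116 - 98 ≡ 4; y = λ·(48 - 4) - 35 ≡ 28. → (4, 28)
3H = (4, 28).
Finally 3G + 3H:
(17, 18) + (4, 28). λ = (28 - 18)/(4 - 17) ≡ 10/40 mod 53. 40⁻¹ ≡ 4 (mod 53), so λ ≡ 40.
  x = λ² - 17 - 4 = 1600 - 21 ≡ 42; y = λ·(17 - 42) - 18 ≡ 42. → (42, 42)

(42, 42)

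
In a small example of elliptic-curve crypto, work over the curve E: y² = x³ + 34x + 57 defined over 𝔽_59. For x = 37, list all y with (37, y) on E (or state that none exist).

x³ + 34x + 57 = 51968 ≡ 48 (mod 59).
Square roots of 48 mod 59: 15 and 44 (since 15² = 225 ≡ 48).

15, 44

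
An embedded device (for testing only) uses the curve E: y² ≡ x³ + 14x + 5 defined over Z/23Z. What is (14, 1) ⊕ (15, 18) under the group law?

(14, 1) + (15, 18). λ = (18 - 1)/(15 - 14) ≡ 17/1 mod 23. 1⁻¹ ≡ 1 (mod 23), so λ ≡ 17.
  x = λ² - 14 - 15 = 289 - 29 ≡ 7; y = λ·(14 - 7) - 1 ≡ 3. → (7, 3)

(7, 3)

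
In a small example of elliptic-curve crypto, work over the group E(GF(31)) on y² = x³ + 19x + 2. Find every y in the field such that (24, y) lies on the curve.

none

x³ + 19x + 2 = 14282 ≡ 22 (mod 31).
22 is a non-residue mod 31; no y exists.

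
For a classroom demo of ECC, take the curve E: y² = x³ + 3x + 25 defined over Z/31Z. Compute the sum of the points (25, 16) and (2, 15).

(20, 26)

(25, 16) + (2, 15). λ = (15 - 16)/(2 - 25) ≡ 30/8 mod 31. 8⁻¹ ≡ 4 (mod 31) since 8·4 = 32 ≡ 1, so λ ≡ 27.
  x = λ² - 25 - 2 = 729 - 27 ≡ 20; y = λ·(25 - 20) - 16 ≡ 26. → (20, 26)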